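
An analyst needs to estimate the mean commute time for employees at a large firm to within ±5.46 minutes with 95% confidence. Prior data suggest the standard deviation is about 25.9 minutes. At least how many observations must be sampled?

87

For a mean, the margin of error is E = z·σ/√n, so n = (zσ/E)².
At 95% confidence, z = 1.960.
n = (1.960 × 25.9 / 5.46)² = 86.44
Round up: n = 87.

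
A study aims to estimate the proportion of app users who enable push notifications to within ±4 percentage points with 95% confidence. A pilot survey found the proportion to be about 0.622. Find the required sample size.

For a proportion with margin E = 0.04 at 95% confidence, z = 1.960.
n = p̂(1−p̂)(z/E)² = 0.622 × 0.378 × (1.960/0.04)² = 564.51
Round up: n = 565.

565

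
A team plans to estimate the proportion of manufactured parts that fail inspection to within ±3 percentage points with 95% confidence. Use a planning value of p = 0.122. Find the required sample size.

458

For a proportion with margin E = 0.03 at 95% confidence, z = 1.960.
n = p̂(1−p̂)(z/E)² = 0.122 × 0.878 × (1.960/0.03)² = 457.22
Round up: n = 458.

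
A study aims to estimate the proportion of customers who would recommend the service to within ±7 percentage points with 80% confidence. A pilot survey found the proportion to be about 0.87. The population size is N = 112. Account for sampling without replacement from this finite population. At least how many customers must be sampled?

For a proportion with margin E = 0.07 at 80% confidence, z = 1.282.
n = p̂(1−p̂)(z/E)² = 0.87 × 0.13 × (1.282/0.07)² = 37.94 — call this n₀.
Finite-population correction with N = 112: n = n₀ / (1 + (n₀−1)/N) = 37.94 / 1.33 = 28.53
Round up: n = 29.

29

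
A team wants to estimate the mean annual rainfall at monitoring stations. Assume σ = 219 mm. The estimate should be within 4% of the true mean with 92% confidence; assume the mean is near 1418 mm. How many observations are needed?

n = 46

For a mean, the margin of error is E = z·σ/√n, so n = (zσ/E)².
At 92% confidence, z = 1.751.
E = 4% of 1418 = 56.72 mm.
n = (1.751 × 219 / 56.72)² = 45.71
Round up: n = 46.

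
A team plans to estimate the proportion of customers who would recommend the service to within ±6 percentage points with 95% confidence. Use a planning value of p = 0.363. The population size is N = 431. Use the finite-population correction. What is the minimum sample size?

158

For a proportion with margin E = 0.06 at 95% confidence, z = 1.960.
n = p̂(1−p̂)(z/E)² = 0.363 × 0.637 × (1.960/0.06)² = 246.75 — call this n₀.
Finite-population correction with N = 431: n = n₀ / (1 + (n₀−1)/N) = 246.75 / 1.57 = 157.17
Round up: n = 158.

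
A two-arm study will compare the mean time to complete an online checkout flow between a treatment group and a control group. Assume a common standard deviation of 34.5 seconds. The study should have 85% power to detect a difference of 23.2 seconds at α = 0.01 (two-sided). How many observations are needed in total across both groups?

For two equal groups, n per group = 2·((z_{α/2} + z_β)·σ/δ)².
z_{α/2} = 2.576; z_β = 1.036 (power 85%).
n = 2 × (3.612 × 34.5 / 23.2)² = 2 × 28.85 = 57.70
Round up: n = 58 per group.
Total across both groups: 2 × 58 = 116.

116 total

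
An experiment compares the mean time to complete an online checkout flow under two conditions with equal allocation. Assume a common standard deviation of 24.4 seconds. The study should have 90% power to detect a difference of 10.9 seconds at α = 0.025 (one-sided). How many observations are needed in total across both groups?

For two equal groups, n per group = 2·((z_α + z_β)·σ/δ)².
z_α = 1.960; z_β = 1.282 (power 90%).
n = 2 × (3.242 × 24.4 / 10.9)² = 2 × 52.67 = 105.34
Round up: n = 106 per group.
Total across both groups: 2 × 106 = 212.

212 total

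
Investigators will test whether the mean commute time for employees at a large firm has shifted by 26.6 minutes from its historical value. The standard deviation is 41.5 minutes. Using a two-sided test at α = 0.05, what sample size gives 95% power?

For a one-sample z-test, n = ((z_{α/2} + z_β)·σ/δ)².
z_{α/2} = 1.960 (two-sided α = 0.05); z_β = 1.645 (power 95% → β = 0.05).
n = (3.605 × 41.5 / 26.6)² = 31.63
Round up: n = 32.

32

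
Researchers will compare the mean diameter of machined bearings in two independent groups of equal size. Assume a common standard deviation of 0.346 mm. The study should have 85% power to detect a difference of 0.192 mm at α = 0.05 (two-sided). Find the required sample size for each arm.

For two equal groups, n per group = 2·((z_{α/2} + z_β)·σ/δ)².
z_{α/2} = 1.960; z_β = 1.036 (power 85%).
n = 2 × (2.996 × 0.346 / 0.192)² = 2 × 29.15 = 58.30
Round up: n = 59 per group.

59 per group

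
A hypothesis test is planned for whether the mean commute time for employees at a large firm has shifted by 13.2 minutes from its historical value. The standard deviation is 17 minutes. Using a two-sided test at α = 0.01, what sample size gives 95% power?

n = 30

For a one-sample z-test, n = ((z_{α/2} + z_β)·σ/δ)².
z_{α/2} = 2.576 (two-sided α = 0.01); z_β = 1.645 (power 95% → β = 0.05).
n = (4.221 × 17 / 13.2)² = 29.55
Round up: n = 30.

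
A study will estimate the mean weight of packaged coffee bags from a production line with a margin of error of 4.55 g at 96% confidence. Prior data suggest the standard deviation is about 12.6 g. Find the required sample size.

33

For a mean, the margin of error is E = z·σ/√n, so n = (zσ/E)².
At 96% confidence, z = 2.054.
n = (2.054 × 12.6 / 4.55)² = 32.35
Round up: n = 33.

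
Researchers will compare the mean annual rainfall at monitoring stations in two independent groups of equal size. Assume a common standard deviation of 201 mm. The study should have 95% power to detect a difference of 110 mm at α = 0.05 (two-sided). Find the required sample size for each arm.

For two equal groups, n per group = 2·((z_{α/2} + z_β)·σ/δ)².
z_{α/2} = 1.960; z_β = 1.645 (power 95%).
n = 2 × (3.605 × 201 / 110)² = 2 × 43.39 = 86.78
Round up: n = 87 per group.

87 per group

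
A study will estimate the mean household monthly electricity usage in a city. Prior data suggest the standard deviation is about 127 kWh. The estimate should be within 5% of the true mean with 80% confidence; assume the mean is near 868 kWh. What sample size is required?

For a mean, the margin of error is E = z·σ/√n, so n = (zσ/E)².
At 80% confidence, z = 1.282.
E = 5% of 868 = 43.4 kWh.
n = (1.282 × 127 / 43.4)² = 14.07
Round up: n = 15.

15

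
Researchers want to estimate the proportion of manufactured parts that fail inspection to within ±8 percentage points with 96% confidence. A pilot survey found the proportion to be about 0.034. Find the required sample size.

For a proportion with margin E = 0.08 at 96% confidence, z = 2.054.
n = p̂(1−p̂)(z/E)² = 0.034 × 0.966 × (2.054/0.08)² = 21.65
Round up: n = 22.

22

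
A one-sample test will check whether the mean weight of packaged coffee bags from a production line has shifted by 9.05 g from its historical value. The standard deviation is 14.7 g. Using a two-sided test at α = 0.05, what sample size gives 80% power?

21

For a one-sample z-test, n = ((z_{α/2} + z_β)·σ/δ)².
z_{α/2} = 1.960 (two-sided α = 0.05); z_β = 0.842 (power 80% → β = 0.2).
n = (2.802 × 14.7 / 9.05)² = 20.71
Round up: n = 21.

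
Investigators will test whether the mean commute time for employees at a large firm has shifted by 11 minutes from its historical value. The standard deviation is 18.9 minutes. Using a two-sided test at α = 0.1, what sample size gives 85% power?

22

For a one-sample z-test, n = ((z_{α/2} + z_β)·σ/δ)².
z_{α/2} = 1.645 (two-sided α = 0.1); z_β = 1.036 (power 85% → β = 0.15).
n = (2.681 × 18.9 / 11)² = 21.22
Round up: n = 22.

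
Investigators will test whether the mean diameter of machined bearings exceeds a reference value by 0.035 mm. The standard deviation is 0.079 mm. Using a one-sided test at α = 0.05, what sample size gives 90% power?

44

For a one-sample z-test, n = ((z_α + z_β)·σ/δ)².
z_α = 1.645 (one-sided α = 0.05); z_β = 1.282 (power 90% → β = 0.1).
n = (2.927 × 0.079 / 0.035)² = 43.65
Round up: n = 44.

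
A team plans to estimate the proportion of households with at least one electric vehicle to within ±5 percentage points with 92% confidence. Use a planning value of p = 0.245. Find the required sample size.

n = 227

For a proportion with margin E = 0.05 at 92% confidence, z = 1.751.
n = p̂(1−p̂)(z/E)² = 0.245 × 0.755 × (1.751/0.05)² = 226.85
Round up: n = 227.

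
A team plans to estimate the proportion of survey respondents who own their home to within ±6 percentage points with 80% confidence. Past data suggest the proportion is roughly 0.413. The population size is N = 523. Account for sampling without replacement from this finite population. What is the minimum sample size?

For a proportion with margin E = 0.06 at 80% confidence, z = 1.282.
n = p̂(1−p̂)(z/E)² = 0.413 × 0.587 × (1.282/0.06)² = 110.68 — call this n₀.
Finite-population correction with N = 523: n = n₀ / (1 + (n₀−1)/N) = 110.68 / 1.21 = 91.47
Round up: n = 92.

92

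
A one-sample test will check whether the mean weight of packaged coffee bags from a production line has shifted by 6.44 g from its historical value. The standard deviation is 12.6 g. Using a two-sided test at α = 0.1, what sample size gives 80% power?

24

For a one-sample z-test, n = ((z_{α/2} + z_β)·σ/δ)².
z_{α/2} = 1.645 (two-sided α = 0.1); z_β = 0.842 (power 80% → β = 0.2).
n = (2.487 × 12.6 / 6.44)² = 23.68
Round up: n = 24.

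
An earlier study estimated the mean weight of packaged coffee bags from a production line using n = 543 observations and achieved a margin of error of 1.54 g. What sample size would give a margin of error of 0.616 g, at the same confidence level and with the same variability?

3394

Margin of error scales as 1/√n, so n₂ = n₁·(E₁/E₂)².
n₂ = 543 × (1.54/0.616)² = 543 × 6.25 = 3393.75
Round up: n₂ = 3394.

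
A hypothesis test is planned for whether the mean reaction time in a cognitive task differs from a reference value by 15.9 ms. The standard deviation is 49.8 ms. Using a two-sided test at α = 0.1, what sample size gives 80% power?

For a one-sample z-test, n = ((z_{α/2} + z_β)·σ/δ)².
z_{α/2} = 1.645 (two-sided α = 0.1); z_β = 0.842 (power 80% → β = 0.2).
n = (2.487 × 49.8 / 15.9)² = 60.68
Round up: n = 61.

61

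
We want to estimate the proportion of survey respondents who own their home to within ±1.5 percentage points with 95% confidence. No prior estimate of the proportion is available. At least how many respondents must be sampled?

4269

For a proportion with margin E = 0.015 at 95% confidence, z = 1.960.
With no prior estimate, use p = 0.5, which maximizes p(1−p) at 0.25.
n = 0.25 × (z/E)² = 0.25 × (1.960/0.015)² = 4268.44
Round up: n = 4269.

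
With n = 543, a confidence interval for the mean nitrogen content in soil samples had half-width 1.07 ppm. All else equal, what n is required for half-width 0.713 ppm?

Margin of error scales as 1/√n, so n₂ = n₁·(E₁/E₂)².
n₂ = 543 × (1.07/0.713)² = 543 × 2.252 = 1222.84
Round up: n₂ = 1223.

1223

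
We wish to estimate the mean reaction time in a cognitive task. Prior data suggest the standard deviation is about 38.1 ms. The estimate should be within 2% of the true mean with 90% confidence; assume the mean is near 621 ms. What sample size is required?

For a mean, the margin of error is E = z·σ/√n, so n = (zσ/E)².
At 90% confidence, z = 1.645.
E = 2% of 621 = 12.42 ms.
n = (1.645 × 38.1 / 12.42)² = 25.46
Round up: n = 26.

26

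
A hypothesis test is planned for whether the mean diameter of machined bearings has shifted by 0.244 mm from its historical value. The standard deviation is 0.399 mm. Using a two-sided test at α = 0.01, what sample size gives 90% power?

For a one-sample z-test, n = ((z_{α/2} + z_β)·σ/δ)².
z_{α/2} = 2.576 (two-sided α = 0.01); z_β = 1.282 (power 90% → β = 0.1).
n = (3.858 × 0.399 / 0.244)² = 39.80
Round up: n = 40.

40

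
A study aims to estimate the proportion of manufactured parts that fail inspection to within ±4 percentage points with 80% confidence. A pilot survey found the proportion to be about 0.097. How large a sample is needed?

For a proportion with margin E = 0.04 at 80% confidence, z = 1.282.
n = p̂(1−p̂)(z/E)² = 0.097 × 0.903 × (1.282/0.04)² = 89.97
Round up: n = 90.

90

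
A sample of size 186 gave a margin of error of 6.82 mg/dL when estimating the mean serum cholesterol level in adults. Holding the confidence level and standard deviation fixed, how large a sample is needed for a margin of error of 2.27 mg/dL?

1679

Margin of error scales as 1/√n, so n₂ = n₁·(E₁/E₂)².
n₂ = 186 × (6.82/2.27)² = 186 × 9.026 = 1678.84
Round up: n₂ = 1679.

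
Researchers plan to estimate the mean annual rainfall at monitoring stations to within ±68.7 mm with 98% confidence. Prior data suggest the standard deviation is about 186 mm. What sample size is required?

40

For a mean, the margin of error is E = z·σ/√n, so n = (zσ/E)².
At 98% confidence, z = 2.326.
n = (2.326 × 186 / 68.7)² = 39.66
Round up: n = 40.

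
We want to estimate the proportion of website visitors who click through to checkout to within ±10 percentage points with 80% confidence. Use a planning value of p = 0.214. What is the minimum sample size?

For a proportion with margin E = 0.1 at 80% confidence, z = 1.282.
n = p̂(1−p̂)(z/E)² = 0.214 × 0.786 × (1.282/0.1)² = 27.64
Round up: n = 28.

28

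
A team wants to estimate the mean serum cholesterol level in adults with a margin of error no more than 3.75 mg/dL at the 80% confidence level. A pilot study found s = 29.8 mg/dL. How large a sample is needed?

n = 104

For a mean, the margin of error is E = z·σ/√n, so n = (zσ/E)².
At 80% confidence, z = 1.282.
n = (1.282 × 29.8 / 3.75)² = 103.79
Round up: n = 104.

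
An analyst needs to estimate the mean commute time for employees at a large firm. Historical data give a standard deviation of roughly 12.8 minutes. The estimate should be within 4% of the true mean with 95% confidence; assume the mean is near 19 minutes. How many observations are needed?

n = 1090

For a mean, the margin of error is E = z·σ/√n, so n = (zσ/E)².
At 95% confidence, z = 1.960.
E = 4% of 19 = 0.76 minutes.
n = (1.960 × 12.8 / 0.76)² = 1089.69
Round up: n = 1090.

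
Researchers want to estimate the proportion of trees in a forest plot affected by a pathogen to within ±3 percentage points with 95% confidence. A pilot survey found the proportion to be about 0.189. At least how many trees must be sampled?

For a proportion with margin E = 0.03 at 95% confidence, z = 1.960.
n = p̂(1−p̂)(z/E)² = 0.189 × 0.811 × (1.960/0.03)² = 654.26
Round up: n = 655.

n = 655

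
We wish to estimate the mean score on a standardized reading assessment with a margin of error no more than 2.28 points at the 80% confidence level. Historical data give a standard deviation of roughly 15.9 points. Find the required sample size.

For a mean, the margin of error is E = z·σ/√n, so n = (zσ/E)².
At 80% confidence, z = 1.282.
n = (1.282 × 15.9 / 2.28)² = 79.93
Round up: n = 80.

80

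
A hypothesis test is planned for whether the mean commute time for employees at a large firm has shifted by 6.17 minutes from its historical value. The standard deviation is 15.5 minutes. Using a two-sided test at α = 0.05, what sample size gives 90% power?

For a one-sample z-test, n = ((z_{α/2} + z_β)·σ/δ)².
z_{α/2} = 1.960 (two-sided α = 0.05); z_β = 1.282 (power 90% → β = 0.1).
n = (3.242 × 15.5 / 6.17)² = 66.33
Round up: n = 67.

67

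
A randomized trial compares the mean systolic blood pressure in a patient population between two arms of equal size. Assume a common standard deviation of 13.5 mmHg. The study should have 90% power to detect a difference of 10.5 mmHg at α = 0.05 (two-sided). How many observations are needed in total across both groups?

70 total

For two equal groups, n per group = 2·((z_{α/2} + z_β)·σ/δ)².
z_{α/2} = 1.960; z_β = 1.282 (power 90%).
n = 2 × (3.242 × 13.5 / 10.5)² = 2 × 17.37 = 34.74
Round up: n = 35 per group.
Total across both groups: 2 × 35 = 70.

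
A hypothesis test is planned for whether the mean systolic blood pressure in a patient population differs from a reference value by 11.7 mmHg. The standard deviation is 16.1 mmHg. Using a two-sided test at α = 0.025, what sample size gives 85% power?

For a one-sample z-test, n = ((z_{α/2} + z_β)·σ/δ)².
z_{α/2} = 2.241 (two-sided α = 0.025); z_β = 1.036 (power 85% → β = 0.15).
n = (3.277 × 16.1 / 11.7)² = 20.33
Round up: n = 21.

21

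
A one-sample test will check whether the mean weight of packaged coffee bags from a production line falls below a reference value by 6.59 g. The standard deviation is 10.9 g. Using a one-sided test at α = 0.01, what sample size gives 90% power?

36

For a one-sample z-test, n = ((z_α + z_β)·σ/δ)².
z_α = 2.326 (one-sided α = 0.01); z_β = 1.282 (power 90% → β = 0.1).
n = (3.608 × 10.9 / 6.59)² = 35.61
Round up: n = 36.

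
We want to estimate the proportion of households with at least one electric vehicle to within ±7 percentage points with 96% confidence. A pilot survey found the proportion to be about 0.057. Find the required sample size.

For a proportion with margin E = 0.07 at 96% confidence, z = 2.054.
n = p̂(1−p̂)(z/E)² = 0.057 × 0.943 × (2.054/0.07)² = 46.28
Round up: n = 47.

n = 47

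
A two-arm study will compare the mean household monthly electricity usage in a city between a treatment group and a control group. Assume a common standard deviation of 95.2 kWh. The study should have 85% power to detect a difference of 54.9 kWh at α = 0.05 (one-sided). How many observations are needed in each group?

For two equal groups, n per group = 2·((z_α + z_β)·σ/δ)².
z_α = 1.645; z_β = 1.036 (power 85%).
n = 2 × (2.681 × 95.2 / 54.9)² = 2 × 21.61 = 43.22
Round up: n = 44 per group.

44 per group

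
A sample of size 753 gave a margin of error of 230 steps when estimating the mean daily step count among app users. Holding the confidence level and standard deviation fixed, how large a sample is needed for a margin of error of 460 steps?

Margin of error scales as 1/√n, so n₂ = n₁·(E₁/E₂)².
n₂ = 753 × (230/460)² = 753 × 0.25 = 188.25
Round up: n₂ = 189.

189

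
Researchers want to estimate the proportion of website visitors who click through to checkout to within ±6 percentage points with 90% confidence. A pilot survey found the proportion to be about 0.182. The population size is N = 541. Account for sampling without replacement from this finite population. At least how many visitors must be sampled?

For a proportion with margin E = 0.06 at 90% confidence, z = 1.645.
n = p̂(1−p̂)(z/E)² = 0.182 × 0.818 × (1.645/0.06)² = 111.91 — call this n₀.
Finite-population correction with N = 541: n = n₀ / (1 + (n₀−1)/N) = 111.91 / 1.205 = 92.87
Round up: n = 93.

93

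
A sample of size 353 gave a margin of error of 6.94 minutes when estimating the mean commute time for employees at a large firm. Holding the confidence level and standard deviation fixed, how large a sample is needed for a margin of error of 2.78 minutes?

n = 2200

Margin of error scales as 1/√n, so n₂ = n₁·(E₁/E₂)².
n₂ = 353 × (6.94/2.78)² = 353 × 6.232 = 2199.90
Round up: n₂ = 2200.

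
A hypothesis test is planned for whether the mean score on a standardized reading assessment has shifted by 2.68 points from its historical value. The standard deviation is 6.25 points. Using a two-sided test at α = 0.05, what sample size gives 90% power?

For a one-sample z-test, n = ((z_{α/2} + z_β)·σ/δ)².
z_{α/2} = 1.960 (two-sided α = 0.05); z_β = 1.282 (power 90% → β = 0.1).
n = (3.242 × 6.25 / 2.68)² = 57.16
Round up: n = 58.

58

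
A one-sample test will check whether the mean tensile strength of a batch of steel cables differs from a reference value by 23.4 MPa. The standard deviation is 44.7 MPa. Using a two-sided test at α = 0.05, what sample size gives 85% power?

For a one-sample z-test, n = ((z_{α/2} + z_β)·σ/δ)².
z_{α/2} = 1.960 (two-sided α = 0.05); z_β = 1.036 (power 85% → β = 0.15).
n = (2.996 × 44.7 / 23.4)² = 32.75
Round up: n = 33.

33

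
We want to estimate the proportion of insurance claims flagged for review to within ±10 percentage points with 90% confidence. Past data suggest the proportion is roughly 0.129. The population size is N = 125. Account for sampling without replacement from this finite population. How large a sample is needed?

For a proportion with margin E = 0.1 at 90% confidence, z = 1.645.
n = p̂(1−p̂)(z/E)² = 0.129 × 0.871 × (1.645/0.1)² = 30.40 — call this n₀.
Finite-population correction with N = 125: n = n₀ / (1 + (n₀−1)/N) = 30.40 / 1.235 = 24.62
Round up: n = 25.

n = 25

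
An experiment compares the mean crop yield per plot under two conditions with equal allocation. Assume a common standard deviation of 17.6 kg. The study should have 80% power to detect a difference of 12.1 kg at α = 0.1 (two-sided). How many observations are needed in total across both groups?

54 total

For two equal groups, n per group = 2·((z_{α/2} + z_β)·σ/δ)².
z_{α/2} = 1.645; z_β = 0.842 (power 80%).
n = 2 × (2.487 × 17.6 / 12.1)² = 2 × 13.09 = 26.18
Round up: n = 27 per group.
Total across both groups: 2 × 27 = 54.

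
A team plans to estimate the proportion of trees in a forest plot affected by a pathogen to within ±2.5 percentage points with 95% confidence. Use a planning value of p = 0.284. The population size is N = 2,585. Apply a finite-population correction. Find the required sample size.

843

For a proportion with margin E = 0.025 at 95% confidence, z = 1.960.
n = p̂(1−p̂)(z/E)² = 0.284 × 0.716 × (1.960/0.025)² = 1249.87 — call this n₀.
Finite-population correction with N = 2,585: n = n₀ / (1 + (n₀−1)/N) = 1249.87 / 1.483 = 842.80
Round up: n = 843.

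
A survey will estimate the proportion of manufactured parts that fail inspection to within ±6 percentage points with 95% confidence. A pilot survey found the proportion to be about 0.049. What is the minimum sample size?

n = 50

For a proportion with margin E = 0.06 at 95% confidence, z = 1.960.
n = p̂(1−p̂)(z/E)² = 0.049 × 0.951 × (1.960/0.06)² = 49.73
Round up: n = 50.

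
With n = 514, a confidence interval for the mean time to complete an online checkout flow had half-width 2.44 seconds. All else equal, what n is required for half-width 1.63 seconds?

1152

Margin of error scales as 1/√n, so n₂ = n₁·(E₁/E₂)².
n₂ = 514 × (2.44/1.63)² = 514 × 2.241 = 1151.87
Round up: n₂ = 1152.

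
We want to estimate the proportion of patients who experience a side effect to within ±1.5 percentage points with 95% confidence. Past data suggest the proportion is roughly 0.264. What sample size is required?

For a proportion with margin E = 0.015 at 95% confidence, z = 1.960.
n = p̂(1−p̂)(z/E)² = 0.264 × 0.736 × (1.960/0.015)² = 3317.50
Round up: n = 3318.

3318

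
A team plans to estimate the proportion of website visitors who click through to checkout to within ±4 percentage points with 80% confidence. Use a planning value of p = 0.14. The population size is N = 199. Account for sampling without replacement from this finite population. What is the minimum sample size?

For a proportion with margin E = 0.04 at 80% confidence, z = 1.282.
n = p̂(1−p̂)(z/E)² = 0.14 × 0.86 × (1.282/0.04)² = 123.68 — call this n₀.
Finite-population correction with N = 199: n = n₀ / (1 + (n₀−1)/N) = 123.68 / 1.616 = 76.53
Round up: n = 77.

n = 77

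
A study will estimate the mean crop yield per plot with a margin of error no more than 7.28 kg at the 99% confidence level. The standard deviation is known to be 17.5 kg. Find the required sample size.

For a mean, the margin of error is E = z·σ/√n, so n = (zσ/E)².
At 99% confidence, z = 2.576.
n = (2.576 × 17.5 / 7.28)² = 38.34
Round up: n = 39.

39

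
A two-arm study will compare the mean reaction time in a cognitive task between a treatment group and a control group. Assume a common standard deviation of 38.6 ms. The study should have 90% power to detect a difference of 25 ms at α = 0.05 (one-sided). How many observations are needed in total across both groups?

For two equal groups, n per group = 2·((z_α + z_β)·σ/δ)².
z_α = 1.645; z_β = 1.282 (power 90%).
n = 2 × (2.927 × 38.6 / 25)² = 2 × 20.42 = 40.84
Round up: n = 41 per group.
Total across both groups: 2 × 41 = 82.

82 total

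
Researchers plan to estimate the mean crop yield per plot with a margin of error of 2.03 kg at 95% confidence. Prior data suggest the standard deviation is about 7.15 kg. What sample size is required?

For a mean, the margin of error is E = z·σ/√n, so n = (zσ/E)².
At 95% confidence, z = 1.960.
n = (1.960 × 7.15 / 2.03)² = 47.66
Round up: n = 48.

48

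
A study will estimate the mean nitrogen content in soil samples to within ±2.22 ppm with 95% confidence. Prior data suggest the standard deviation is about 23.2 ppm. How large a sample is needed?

For a mean, the margin of error is E = z·σ/√n, so n = (zσ/E)².
At 95% confidence, z = 1.960.
n = (1.960 × 23.2 / 2.22)² = 419.55
Round up: n = 420.

n = 420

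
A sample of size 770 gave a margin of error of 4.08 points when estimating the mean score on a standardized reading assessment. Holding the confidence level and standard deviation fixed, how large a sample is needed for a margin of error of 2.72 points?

n = 1733

Margin of error scales as 1/√n, so n₂ = n₁·(E₁/E₂)².
n₂ = 770 × (4.08/2.72)² = 770 × 2.25 = 1732.50
Round up: n₂ = 1733.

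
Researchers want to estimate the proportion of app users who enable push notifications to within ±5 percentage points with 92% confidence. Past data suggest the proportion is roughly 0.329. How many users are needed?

For a proportion with margin E = 0.05 at 92% confidence, z = 1.751.
n = p̂(1−p̂)(z/E)² = 0.329 × 0.671 × (1.751/0.05)² = 270.74
Round up: n = 271.

n = 271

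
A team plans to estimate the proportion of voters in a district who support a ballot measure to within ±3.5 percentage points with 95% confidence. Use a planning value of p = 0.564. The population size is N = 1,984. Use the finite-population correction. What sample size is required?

556

For a proportion with margin E = 0.035 at 95% confidence, z = 1.960.
n = p̂(1−p̂)(z/E)² = 0.564 × 0.436 × (1.960/0.035)² = 771.15 — call this n₀.
Finite-population correction with N = 1,984: n = n₀ / (1 + (n₀−1)/N) = 771.15 / 1.388 = 555.58
Round up: n = 556.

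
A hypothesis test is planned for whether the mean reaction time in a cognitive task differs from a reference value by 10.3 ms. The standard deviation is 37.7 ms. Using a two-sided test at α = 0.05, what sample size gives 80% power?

For a one-sample z-test, n = ((z_{α/2} + z_β)·σ/δ)².
z_{α/2} = 1.960 (two-sided α = 0.05); z_β = 0.842 (power 80% → β = 0.2).
n = (2.802 × 37.7 / 10.3)² = 105.18
Round up: n = 106.

106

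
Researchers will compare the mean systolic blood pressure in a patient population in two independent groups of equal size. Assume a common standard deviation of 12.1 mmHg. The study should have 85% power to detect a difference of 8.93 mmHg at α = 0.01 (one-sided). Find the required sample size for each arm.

For two equal groups, n per group = 2·((z_α + z_β)·σ/δ)².
z_α = 2.326; z_β = 1.036 (power 85%).
n = 2 × (3.362 × 12.1 / 8.93)² = 2 × 20.75 = 41.50
Round up: n = 42 per group.

42 per group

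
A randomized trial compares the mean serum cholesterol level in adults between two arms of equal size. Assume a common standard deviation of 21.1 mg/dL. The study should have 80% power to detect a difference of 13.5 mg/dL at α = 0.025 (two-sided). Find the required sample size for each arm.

For two equal groups, n per group = 2·((z_{α/2} + z_β)·σ/δ)².
z_{α/2} = 2.241; z_β = 0.842 (power 80%).
n = 2 × (3.083 × 21.1 / 13.5)² = 2 × 23.22 = 46.44
Round up: n = 47 per group.

47 per group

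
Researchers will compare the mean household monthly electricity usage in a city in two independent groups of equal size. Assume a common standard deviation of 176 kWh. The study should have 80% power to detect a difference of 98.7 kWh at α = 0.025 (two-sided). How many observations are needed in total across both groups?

For two equal groups, n per group = 2·((z_{α/2} + z_β)·σ/δ)².
z_{α/2} = 2.241; z_β = 0.842 (power 80%).
n = 2 × (3.083 × 176 / 98.7)² = 2 × 30.22 = 60.44
Round up: n = 61 per group.
Total across both groups: 2 × 61 = 122.

122 total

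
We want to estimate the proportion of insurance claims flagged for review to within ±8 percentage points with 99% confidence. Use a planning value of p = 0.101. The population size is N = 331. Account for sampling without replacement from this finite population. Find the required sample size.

74

For a proportion with margin E = 0.08 at 99% confidence, z = 2.576.
n = p̂(1−p̂)(z/E)² = 0.101 × 0.899 × (2.576/0.08)² = 94.14 — call this n₀.
Finite-population correction with N = 331: n = n₀ / (1 + (n₀−1)/N) = 94.14 / 1.281 = 73.49
Round up: n = 74.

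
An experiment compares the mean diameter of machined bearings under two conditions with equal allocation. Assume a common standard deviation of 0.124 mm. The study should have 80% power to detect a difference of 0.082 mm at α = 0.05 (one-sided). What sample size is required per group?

For two equal groups, n per group = 2·((z_α + z_β)·σ/δ)².
z_α = 1.645; z_β = 0.842 (power 80%).
n = 2 × (2.487 × 0.124 / 0.082)² = 2 × 14.14 = 28.28
Round up: n = 29 per group.

29 per group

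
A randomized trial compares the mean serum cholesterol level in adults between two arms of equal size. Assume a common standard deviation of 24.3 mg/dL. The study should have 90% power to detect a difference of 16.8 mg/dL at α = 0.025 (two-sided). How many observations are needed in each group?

For two equal groups, n per group = 2·((z_{α/2} + z_β)·σ/δ)².
z_{α/2} = 2.241; z_β = 1.282 (power 90%).
n = 2 × (3.523 × 24.3 / 16.8)² = 2 × 25.97 = 51.94
Round up: n = 52 per group.

52 per group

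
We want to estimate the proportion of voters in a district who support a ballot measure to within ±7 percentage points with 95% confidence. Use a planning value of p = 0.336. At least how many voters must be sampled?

For a proportion with margin E = 0.07 at 95% confidence, z = 1.960.
n = p̂(1−p̂)(z/E)² = 0.336 × 0.664 × (1.960/0.07)² = 174.91
Round up: n = 175.

175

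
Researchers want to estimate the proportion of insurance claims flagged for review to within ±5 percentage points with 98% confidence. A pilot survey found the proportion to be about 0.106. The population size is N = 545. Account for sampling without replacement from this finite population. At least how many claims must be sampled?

150

For a proportion with margin E = 0.05 at 98% confidence, z = 2.326.
n = p̂(1−p̂)(z/E)² = 0.106 × 0.894 × (2.326/0.05)² = 205.08 — call this n₀.
Finite-population correction with N = 545: n = n₀ / (1 + (n₀−1)/N) = 205.08 / 1.374 = 149.26
Round up: n = 150.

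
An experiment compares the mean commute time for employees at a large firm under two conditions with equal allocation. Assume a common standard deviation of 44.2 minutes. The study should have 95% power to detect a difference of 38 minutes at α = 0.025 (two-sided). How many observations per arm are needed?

41 per group

For two equal groups, n per group = 2·((z_{α/2} + z_β)·σ/δ)².
z_{α/2} = 2.241; z_β = 1.645 (power 95%).
n = 2 × (3.886 × 44.2 / 38)² = 2 × 20.43 = 40.86
Round up: n = 41 per group.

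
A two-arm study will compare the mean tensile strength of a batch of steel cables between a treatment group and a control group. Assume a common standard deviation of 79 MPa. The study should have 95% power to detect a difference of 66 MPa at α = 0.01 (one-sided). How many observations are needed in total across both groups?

For two equal groups, n per group = 2·((z_α + z_β)·σ/δ)².
z_α = 2.326; z_β = 1.645 (power 95%).
n = 2 × (3.971 × 79 / 66)² = 2 × 22.59 = 45.18
Round up: n = 46 per group.
Total across both groups: 2 × 46 = 92.

92 total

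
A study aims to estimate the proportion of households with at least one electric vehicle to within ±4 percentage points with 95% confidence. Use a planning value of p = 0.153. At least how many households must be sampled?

312

For a proportion with margin E = 0.04 at 95% confidence, z = 1.960.
n = p̂(1−p̂)(z/E)² = 0.153 × 0.847 × (1.960/0.04)² = 311.15
Round up: n = 312.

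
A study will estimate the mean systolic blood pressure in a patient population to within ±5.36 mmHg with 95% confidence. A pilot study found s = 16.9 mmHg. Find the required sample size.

39

For a mean, the margin of error is E = z·σ/√n, so n = (zσ/E)².
At 95% confidence, z = 1.960.
n = (1.960 × 16.9 / 5.36)² = 38.19
Round up: n = 39.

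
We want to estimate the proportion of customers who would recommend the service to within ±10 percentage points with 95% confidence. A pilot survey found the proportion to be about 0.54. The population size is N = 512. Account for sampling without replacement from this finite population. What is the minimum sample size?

81

For a proportion with margin E = 0.1 at 95% confidence, z = 1.960.
n = p̂(1−p̂)(z/E)² = 0.54 × 0.46 × (1.960/0.1)² = 95.43 — call this n₀.
Finite-population correction with N = 512: n = n₀ / (1 + (n₀−1)/N) = 95.43 / 1.184 = 80.60
Round up: n = 81.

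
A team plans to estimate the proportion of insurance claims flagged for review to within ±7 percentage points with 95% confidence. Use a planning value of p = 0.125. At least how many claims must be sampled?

For a proportion with margin E = 0.07 at 95% confidence, z = 1.960.
n = p̂(1−p̂)(z/E)² = 0.125 × 0.875 × (1.960/0.07)² = 85.75
Round up: n = 86.

n = 86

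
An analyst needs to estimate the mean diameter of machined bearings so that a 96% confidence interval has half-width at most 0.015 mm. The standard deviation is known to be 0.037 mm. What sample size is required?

26

For a mean, the margin of error is E = z·σ/√n, so n = (zσ/E)².
At 96% confidence, z = 2.054.
n = (2.054 × 0.037 / 0.015)² = 25.67
Round up: n = 26.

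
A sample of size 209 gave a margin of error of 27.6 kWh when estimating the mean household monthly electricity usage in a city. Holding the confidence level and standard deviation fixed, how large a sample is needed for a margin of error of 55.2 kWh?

Margin of error scales as 1/√n, so n₂ = n₁·(E₁/E₂)².
n₂ = 209 × (27.6/55.2)² = 209 × 0.25 = 52.25
Round up: n₂ = 53.

53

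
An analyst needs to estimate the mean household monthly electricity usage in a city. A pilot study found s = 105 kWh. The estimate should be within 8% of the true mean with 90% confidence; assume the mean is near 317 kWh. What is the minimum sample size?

n = 47

For a mean, the margin of error is E = z·σ/√n, so n = (zσ/E)².
At 90% confidence, z = 1.645.
E = 8% of 317 = 25.36 kWh.
n = (1.645 × 105 / 25.36)² = 46.39
Round up: n = 47.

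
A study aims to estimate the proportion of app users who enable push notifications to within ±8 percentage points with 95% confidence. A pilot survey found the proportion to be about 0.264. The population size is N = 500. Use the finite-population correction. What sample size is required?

95

For a proportion with margin E = 0.08 at 95% confidence, z = 1.960.
n = p̂(1−p̂)(z/E)² = 0.264 × 0.736 × (1.960/0.08)² = 116.63 — call this n₀.
Finite-population correction with N = 500: n = n₀ / (1 + (n₀−1)/N) = 116.63 / 1.231 = 94.74
Round up: n = 95.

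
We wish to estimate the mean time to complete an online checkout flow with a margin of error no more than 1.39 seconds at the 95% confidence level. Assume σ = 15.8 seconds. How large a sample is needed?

n = 497

For a mean, the margin of error is E = z·σ/√n, so n = (zσ/E)².
At 95% confidence, z = 1.960.
n = (1.960 × 15.8 / 1.39)² = 496.36
Round up: n = 497.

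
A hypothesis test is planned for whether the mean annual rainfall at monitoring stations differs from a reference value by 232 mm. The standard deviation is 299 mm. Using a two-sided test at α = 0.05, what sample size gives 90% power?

18

For a one-sample z-test, n = ((z_{α/2} + z_β)·σ/δ)².
z_{α/2} = 1.960 (two-sided α = 0.05); z_β = 1.282 (power 90% → β = 0.1).
n = (3.242 × 299 / 232)² = 17.46
Round up: n = 18.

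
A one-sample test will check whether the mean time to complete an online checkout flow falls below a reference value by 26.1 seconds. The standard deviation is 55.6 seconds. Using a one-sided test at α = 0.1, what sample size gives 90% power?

For a one-sample z-test, n = ((z_α + z_β)·σ/δ)².
z_α = 1.282 (one-sided α = 0.1); z_β = 1.282 (power 90% → β = 0.1).
n = (2.564 × 55.6 / 26.1)² = 29.83
Round up: n = 30.

n = 30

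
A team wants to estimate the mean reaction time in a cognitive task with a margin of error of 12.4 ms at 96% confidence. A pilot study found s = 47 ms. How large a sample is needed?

61

For a mean, the margin of error is E = z·σ/√n, so n = (zσ/E)².
At 96% confidence, z = 2.054.
n = (2.054 × 47 / 12.4)² = 60.61
Round up: n = 61.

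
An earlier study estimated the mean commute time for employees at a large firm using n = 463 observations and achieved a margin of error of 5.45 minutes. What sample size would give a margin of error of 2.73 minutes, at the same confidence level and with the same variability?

Margin of error scales as 1/√n, so n₂ = n₁·(E₁/E₂)².
n₂ = 463 × (5.45/2.73)² = 463 × 3.985 = 1845.05
Round up: n₂ = 1846.

1846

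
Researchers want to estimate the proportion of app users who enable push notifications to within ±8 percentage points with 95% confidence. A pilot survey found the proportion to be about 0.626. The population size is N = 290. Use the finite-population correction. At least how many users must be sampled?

For a proportion with margin E = 0.08 at 95% confidence, z = 1.960.
n = p̂(1−p̂)(z/E)² = 0.626 × 0.374 × (1.960/0.08)² = 140.53 — call this n₀.
Finite-population correction with N = 290: n = n₀ / (1 + (n₀−1)/N) = 140.53 / 1.481 = 94.89
Round up: n = 95.

n = 95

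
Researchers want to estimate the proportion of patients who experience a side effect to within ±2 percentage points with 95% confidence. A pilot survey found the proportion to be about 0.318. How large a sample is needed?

For a proportion with margin E = 0.02 at 95% confidence, z = 1.960.
n = p̂(1−p̂)(z/E)² = 0.318 × 0.682 × (1.960/0.02)² = 2082.88
Round up: n = 2083.

2083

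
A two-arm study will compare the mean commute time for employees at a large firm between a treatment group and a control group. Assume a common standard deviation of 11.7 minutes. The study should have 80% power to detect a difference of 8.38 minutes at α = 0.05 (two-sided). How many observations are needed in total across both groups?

62 total

For two equal groups, n per group = 2·((z_{α/2} + z_β)·σ/δ)².
z_{α/2} = 1.960; z_β = 0.842 (power 80%).
n = 2 × (2.802 × 11.7 / 8.38)² = 2 × 15.30 = 30.60
Round up: n = 31 per group.
Total across both groups: 2 × 31 = 62.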